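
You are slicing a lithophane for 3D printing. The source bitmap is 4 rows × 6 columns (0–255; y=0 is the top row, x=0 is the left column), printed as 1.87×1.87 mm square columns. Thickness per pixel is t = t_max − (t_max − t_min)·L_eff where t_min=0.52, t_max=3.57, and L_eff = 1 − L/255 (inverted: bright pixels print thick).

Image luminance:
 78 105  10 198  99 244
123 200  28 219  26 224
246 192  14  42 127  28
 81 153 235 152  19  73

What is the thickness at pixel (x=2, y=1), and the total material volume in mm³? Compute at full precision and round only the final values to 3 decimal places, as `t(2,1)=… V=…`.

t(2,1)=0.855 V=165.605

span = t_max - t_min = 3.57 - 0.52 = 3.050
L(2,1) = 28, L_eff = 1 - 28/255 = 0.890196 (inverted)
t(2,1) = 3.57 - 3.050·0.890196 = 0.855
Σt over all 4·6 pixels = 20127/425 ≈ 47.3576471
V = pitch²·Σt = 1.87²·20127/425 = 165.605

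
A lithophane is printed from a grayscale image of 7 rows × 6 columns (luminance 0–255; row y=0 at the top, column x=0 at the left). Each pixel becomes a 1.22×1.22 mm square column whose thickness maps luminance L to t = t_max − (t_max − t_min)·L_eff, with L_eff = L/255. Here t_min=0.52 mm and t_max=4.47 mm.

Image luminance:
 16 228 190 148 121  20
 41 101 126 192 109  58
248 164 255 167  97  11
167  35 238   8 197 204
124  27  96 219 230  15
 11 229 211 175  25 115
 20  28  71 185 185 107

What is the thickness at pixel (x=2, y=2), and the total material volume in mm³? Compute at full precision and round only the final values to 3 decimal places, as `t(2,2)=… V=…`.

span = t_max - t_min = 4.47 - 0.52 = 3.950
L(2,2) = 255, L_eff = 255/255 = 1.000000
t(2,2) = 4.47 - 3.950·1.000000 = 0.520
Σt over all 7·6 pixels = 45464/425 ≈ 106.9741176
V = pitch²·Σt = 1.22²·45464/425 = 159.220

t(2,2)=0.520 V=159.220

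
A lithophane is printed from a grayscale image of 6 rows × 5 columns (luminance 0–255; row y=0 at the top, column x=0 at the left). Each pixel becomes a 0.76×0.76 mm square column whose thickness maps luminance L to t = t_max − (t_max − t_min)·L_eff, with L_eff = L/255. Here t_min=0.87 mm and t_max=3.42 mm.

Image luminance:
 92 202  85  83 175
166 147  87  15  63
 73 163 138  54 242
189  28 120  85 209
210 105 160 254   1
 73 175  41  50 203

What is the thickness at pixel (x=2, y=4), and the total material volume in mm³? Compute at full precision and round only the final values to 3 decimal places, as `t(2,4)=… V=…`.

t(2,4)=1.820 V=37.960

span = t_max - t_min = 3.42 - 0.87 = 2.550
L(2,4) = 160, L_eff = 160/255 = 0.627451
t(2,4) = 3.42 - 2.550·0.627451 = 1.820
Σt over all 6·5 pixels = 65.72
V = pitch²·Σt = 0.76²·65.72 = 37.960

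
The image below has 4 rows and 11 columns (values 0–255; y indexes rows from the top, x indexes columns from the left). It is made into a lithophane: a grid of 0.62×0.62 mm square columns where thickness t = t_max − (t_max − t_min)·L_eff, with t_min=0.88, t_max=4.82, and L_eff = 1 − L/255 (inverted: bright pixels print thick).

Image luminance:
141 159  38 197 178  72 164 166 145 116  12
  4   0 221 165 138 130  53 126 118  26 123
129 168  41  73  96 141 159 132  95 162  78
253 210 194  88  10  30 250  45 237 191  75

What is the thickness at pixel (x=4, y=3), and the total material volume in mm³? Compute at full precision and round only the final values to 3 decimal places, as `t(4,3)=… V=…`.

span = t_max - t_min = 4.82 - 0.88 = 3.940
L(4,3) = 10, L_eff = 1 - 10/255 = 0.960784 (inverted)
t(4,3) = 4.82 - 3.940·0.960784 = 1.035
Σt over all 4·11 pixels = 515811/4250 ≈ 121.3672941
V = pitch²·Σt = 0.62²·515811/4250 = 46.654

t(4,3)=1.035 V=46.654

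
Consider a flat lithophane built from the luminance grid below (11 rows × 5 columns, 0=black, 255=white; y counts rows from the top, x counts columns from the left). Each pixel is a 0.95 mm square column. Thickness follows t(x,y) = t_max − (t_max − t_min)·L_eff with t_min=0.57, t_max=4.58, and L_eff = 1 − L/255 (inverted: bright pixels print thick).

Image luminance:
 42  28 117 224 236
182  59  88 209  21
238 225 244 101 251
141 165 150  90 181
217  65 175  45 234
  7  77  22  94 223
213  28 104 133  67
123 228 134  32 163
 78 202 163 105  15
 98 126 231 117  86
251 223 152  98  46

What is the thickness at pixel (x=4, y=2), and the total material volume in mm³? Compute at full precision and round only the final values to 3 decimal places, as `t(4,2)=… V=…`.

span = t_max - t_min = 4.58 - 0.57 = 4.010
L(4,2) = 251, L_eff = 1 - 251/255 = 0.015686 (inverted)
t(4,2) = 4.58 - 4.010·0.015686 = 4.517
Σt over all 11·5 pixels = 938398/6375 ≈ 147.1996863
V = pitch²·Σt = 0.95²·938398/6375 = 132.848

t(4,2)=4.517 V=132.848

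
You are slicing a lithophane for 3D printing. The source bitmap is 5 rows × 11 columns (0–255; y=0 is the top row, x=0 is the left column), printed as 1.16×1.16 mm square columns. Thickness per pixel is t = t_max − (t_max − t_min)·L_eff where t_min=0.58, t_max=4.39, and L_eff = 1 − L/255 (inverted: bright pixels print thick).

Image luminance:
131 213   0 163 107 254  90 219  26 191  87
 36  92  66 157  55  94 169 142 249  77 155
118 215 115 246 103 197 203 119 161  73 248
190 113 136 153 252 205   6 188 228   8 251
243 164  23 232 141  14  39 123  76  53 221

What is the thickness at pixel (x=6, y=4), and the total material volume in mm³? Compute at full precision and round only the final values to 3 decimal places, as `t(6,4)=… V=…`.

span = t_max - t_min = 4.39 - 0.58 = 3.810
L(6,4) = 39, L_eff = 1 - 39/255 = 0.847059 (inverted)
t(6,4) = 4.39 - 3.810·0.847059 = 1.163
Σt over all 5·11 pixels = 62008/425 ≈ 145.9011765
V = pitch²·Σt = 1.16²·62008/425 = 196.325

t(6,4)=1.163 V=196.325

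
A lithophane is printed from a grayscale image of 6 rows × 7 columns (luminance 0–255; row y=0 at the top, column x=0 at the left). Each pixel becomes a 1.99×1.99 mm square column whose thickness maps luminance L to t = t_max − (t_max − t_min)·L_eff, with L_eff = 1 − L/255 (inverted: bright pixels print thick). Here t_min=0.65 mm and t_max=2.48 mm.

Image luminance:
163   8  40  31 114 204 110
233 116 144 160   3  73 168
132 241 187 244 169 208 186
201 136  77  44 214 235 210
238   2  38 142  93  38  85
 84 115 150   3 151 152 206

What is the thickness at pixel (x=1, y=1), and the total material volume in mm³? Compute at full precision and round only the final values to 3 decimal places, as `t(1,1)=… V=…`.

span = t_max - t_min = 2.48 - 0.65 = 1.830
L(1,1) = 116, L_eff = 1 - 116/255 = 0.545098 (inverted)
t(1,1) = 2.48 - 1.830·0.545098 = 1.482
Σt over all 6·7 pixels = 285239/4250 ≈ 67.1150588
V = pitch²·Σt = 1.99²·285239/4250 = 265.782

t(1,1)=1.482 V=265.782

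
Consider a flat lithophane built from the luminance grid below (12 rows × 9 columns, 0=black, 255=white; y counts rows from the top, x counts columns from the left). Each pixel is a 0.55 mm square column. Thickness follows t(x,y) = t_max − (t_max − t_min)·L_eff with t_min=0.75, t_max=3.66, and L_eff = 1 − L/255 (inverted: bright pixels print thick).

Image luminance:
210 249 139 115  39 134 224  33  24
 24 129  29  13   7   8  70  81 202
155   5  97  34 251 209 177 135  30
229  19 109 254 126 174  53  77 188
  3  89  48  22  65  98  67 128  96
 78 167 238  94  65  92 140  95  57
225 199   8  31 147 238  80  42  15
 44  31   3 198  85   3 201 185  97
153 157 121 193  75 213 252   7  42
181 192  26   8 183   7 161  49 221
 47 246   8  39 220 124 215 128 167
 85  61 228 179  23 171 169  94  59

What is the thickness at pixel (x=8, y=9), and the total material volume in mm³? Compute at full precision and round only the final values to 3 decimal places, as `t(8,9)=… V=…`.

span = t_max - t_min = 3.66 - 0.75 = 2.910
L(8,9) = 221, L_eff = 1 - 221/255 = 0.133333 (inverted)
t(8,9) = 3.66 - 2.910·0.133333 = 3.272
Σt over all 12·9 pixels = 185541/850 ≈ 218.2835294
V = pitch²·Σt = 0.55²·185541/850 = 66.031

t(8,9)=3.272 V=66.031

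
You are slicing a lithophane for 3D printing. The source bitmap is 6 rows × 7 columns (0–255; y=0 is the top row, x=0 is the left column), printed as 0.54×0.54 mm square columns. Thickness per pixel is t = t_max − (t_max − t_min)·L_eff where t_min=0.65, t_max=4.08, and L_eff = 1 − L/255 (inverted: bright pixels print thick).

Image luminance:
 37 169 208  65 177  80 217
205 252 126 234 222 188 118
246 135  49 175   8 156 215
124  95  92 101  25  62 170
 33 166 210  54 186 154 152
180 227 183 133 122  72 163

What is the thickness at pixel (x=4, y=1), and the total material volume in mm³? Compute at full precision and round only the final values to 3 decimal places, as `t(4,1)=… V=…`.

span = t_max - t_min = 4.08 - 0.65 = 3.430
L(4,1) = 222, L_eff = 1 - 222/255 = 0.129412 (inverted)
t(4,1) = 4.08 - 3.430·0.129412 = 3.636
Σt over all 6·7 pixels = 687337/6375 ≈ 107.8175686
V = pitch²·Σt = 0.54²·687337/6375 = 31.440

t(4,1)=3.636 V=31.440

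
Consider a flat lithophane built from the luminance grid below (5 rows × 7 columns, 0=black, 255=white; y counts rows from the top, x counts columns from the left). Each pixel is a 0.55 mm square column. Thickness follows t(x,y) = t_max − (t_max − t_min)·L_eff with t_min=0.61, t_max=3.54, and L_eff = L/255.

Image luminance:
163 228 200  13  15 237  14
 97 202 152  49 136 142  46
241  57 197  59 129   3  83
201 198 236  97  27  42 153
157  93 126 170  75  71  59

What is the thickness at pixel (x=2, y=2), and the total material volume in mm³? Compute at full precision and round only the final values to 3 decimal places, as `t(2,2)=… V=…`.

span = t_max - t_min = 3.54 - 0.61 = 2.930
L(2,2) = 197, L_eff = 197/255 = 0.772549
t(2,2) = 3.54 - 2.930·0.772549 = 1.276
Σt over all 5·7 pixels = 969113/12750 ≈ 76.0088627
V = pitch²·Σt = 0.55²·969113/12750 = 22.993

t(2,2)=1.276 V=22.993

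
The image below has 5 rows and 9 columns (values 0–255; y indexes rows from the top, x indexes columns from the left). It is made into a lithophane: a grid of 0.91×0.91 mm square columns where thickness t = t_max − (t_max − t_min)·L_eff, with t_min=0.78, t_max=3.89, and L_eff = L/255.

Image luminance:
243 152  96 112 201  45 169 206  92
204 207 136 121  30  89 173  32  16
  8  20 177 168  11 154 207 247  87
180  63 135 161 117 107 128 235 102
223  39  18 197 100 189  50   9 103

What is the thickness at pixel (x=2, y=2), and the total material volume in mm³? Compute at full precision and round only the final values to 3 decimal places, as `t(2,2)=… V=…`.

t(2,2)=1.731 V=88.815

span = t_max - t_min = 3.89 - 0.78 = 3.110
L(2,2) = 177, L_eff = 177/255 = 0.694118
t(2,2) = 3.89 - 3.110·0.694118 = 1.731
Σt over all 5·9 pixels = 107.252
V = pitch²·Σt = 0.91²·107.252 = 88.815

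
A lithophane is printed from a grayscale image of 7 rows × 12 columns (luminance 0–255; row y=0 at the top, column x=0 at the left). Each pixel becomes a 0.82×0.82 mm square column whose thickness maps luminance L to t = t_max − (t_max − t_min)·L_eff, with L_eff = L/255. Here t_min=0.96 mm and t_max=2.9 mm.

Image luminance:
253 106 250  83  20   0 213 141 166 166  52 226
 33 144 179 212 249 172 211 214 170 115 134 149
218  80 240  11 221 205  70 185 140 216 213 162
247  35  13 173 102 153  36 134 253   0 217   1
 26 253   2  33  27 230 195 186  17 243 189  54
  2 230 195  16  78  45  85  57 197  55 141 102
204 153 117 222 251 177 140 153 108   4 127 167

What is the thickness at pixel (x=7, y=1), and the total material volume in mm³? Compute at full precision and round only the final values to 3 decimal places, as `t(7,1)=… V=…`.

span = t_max - t_min = 2.9 - 0.96 = 1.940
L(7,1) = 214, L_eff = 214/255 = 0.839216
t(7,1) = 2.9 - 1.940·0.839216 = 1.272
Σt over all 7·12 pixels = 996946/6375 ≈ 156.3836863
V = pitch²·Σt = 0.82²·996946/6375 = 105.152

t(7,1)=1.272 V=105.152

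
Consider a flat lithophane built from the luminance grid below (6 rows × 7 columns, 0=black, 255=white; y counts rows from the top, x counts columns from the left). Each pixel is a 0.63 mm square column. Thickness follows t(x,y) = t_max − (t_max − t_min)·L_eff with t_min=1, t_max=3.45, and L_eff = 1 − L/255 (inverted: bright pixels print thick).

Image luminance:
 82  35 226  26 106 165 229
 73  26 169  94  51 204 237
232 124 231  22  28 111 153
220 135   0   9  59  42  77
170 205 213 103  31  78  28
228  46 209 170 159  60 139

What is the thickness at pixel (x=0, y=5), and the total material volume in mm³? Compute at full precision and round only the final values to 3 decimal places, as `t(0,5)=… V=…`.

t(0,5)=3.191 V=35.756

span = t_max - t_min = 3.45 - 1 = 2.450
L(0,5) = 228, L_eff = 1 - 228/255 = 0.105882 (inverted)
t(0,5) = 3.45 - 2.450·0.105882 = 3.191
Σt over all 6·7 pixels = 91889/1020 ≈ 90.0872549
V = pitch²·Σt = 0.63²·91889/1020 = 35.756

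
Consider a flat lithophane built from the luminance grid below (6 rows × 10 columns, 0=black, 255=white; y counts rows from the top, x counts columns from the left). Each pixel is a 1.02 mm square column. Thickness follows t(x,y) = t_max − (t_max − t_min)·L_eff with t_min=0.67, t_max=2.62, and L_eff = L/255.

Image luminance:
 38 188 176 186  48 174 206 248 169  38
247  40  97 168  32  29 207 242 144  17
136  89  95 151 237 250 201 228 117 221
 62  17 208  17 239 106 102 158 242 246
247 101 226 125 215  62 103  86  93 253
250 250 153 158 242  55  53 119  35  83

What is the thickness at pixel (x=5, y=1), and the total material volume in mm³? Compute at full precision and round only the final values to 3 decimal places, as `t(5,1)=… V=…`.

span = t_max - t_min = 2.62 - 0.67 = 1.950
L(5,1) = 29, L_eff = 29/255 = 0.113725
t(5,1) = 2.62 - 1.950·0.113725 = 2.398
Σt over all 6·10 pixels = 30763/340 ≈ 90.4794118
V = pitch²·Σt = 1.02²·30763/340 = 94.135

t(5,1)=2.398 V=94.135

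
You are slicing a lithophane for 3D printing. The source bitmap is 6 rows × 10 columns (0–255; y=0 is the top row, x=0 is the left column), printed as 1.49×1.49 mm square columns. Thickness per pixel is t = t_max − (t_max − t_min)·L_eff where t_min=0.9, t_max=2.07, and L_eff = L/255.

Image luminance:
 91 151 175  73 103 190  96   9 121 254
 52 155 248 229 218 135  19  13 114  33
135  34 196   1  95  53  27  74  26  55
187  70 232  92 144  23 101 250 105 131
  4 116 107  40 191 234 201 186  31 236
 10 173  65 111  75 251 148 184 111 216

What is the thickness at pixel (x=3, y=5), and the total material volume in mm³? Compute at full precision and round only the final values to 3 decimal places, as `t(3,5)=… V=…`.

t(3,5)=1.561 V=202.395

span = t_max - t_min = 2.07 - 0.9 = 1.170
L(3,5) = 111, L_eff = 111/255 = 0.435294
t(3,5) = 2.07 - 1.170·0.435294 = 1.561
Σt over all 6·10 pixels = 7749/85 ≈ 91.1647059
V = pitch²·Σt = 1.49²·7749/85 = 202.395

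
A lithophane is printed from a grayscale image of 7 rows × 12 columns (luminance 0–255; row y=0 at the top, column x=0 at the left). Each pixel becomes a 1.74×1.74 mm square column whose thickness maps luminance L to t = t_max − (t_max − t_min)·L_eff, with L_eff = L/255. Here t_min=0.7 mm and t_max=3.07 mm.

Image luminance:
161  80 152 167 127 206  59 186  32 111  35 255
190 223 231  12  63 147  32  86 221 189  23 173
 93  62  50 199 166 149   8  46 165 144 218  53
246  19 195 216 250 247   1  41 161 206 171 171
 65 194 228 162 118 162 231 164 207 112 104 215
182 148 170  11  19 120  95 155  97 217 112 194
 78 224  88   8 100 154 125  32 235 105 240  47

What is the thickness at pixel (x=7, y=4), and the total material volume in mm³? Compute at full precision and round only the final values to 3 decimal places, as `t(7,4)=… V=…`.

t(7,4)=1.546 V=461.212

span = t_max - t_min = 3.07 - 0.7 = 2.370
L(7,4) = 164, L_eff = 164/255 = 0.643137
t(7,4) = 3.07 - 2.370·0.643137 = 1.546
Σt over all 7·12 pixels = 152.336
V = pitch²·Σt = 1.74²·152.336 = 461.212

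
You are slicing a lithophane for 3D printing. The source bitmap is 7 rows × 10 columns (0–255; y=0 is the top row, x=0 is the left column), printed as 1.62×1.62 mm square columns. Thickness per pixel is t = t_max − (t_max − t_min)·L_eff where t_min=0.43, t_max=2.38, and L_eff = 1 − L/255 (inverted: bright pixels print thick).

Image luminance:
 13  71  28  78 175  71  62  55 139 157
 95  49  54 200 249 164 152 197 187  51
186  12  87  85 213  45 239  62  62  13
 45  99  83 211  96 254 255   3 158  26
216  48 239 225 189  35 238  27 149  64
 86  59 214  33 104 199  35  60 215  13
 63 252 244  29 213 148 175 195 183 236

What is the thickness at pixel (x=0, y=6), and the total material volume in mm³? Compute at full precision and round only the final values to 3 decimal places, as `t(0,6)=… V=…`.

span = t_max - t_min = 2.38 - 0.43 = 1.950
L(0,6) = 63, L_eff = 1 - 63/255 = 0.752941 (inverted)
t(0,6) = 2.38 - 1.950·0.752941 = 0.912
Σt over all 7·10 pixels = 163841/1700 ≈ 96.3770588
V = pitch²·Σt = 1.62²·163841/1700 = 252.932

t(0,6)=0.912 V=252.932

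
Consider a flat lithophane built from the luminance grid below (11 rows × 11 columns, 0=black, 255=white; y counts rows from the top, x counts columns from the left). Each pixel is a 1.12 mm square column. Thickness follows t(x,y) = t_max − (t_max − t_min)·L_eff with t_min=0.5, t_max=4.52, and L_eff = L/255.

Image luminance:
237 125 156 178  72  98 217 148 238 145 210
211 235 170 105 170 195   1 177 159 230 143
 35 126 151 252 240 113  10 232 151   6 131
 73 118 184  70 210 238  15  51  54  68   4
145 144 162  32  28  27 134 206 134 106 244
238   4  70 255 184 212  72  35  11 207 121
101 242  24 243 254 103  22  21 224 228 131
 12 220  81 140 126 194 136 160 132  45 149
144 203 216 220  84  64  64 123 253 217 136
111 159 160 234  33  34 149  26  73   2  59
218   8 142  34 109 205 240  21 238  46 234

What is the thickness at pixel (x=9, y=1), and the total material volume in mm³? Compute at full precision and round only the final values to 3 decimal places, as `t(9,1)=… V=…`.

t(9,1)=0.894 V=366.291

span = t_max - t_min = 4.52 - 0.5 = 4.020
L(9,1) = 230, L_eff = 230/255 = 0.901961
t(9,1) = 4.52 - 4.020·0.901961 = 0.894
Σt over all 11·11 pixels = 124102/425 ≈ 292.0047059
V = pitch²·Σt = 1.12²·124102/425 = 366.291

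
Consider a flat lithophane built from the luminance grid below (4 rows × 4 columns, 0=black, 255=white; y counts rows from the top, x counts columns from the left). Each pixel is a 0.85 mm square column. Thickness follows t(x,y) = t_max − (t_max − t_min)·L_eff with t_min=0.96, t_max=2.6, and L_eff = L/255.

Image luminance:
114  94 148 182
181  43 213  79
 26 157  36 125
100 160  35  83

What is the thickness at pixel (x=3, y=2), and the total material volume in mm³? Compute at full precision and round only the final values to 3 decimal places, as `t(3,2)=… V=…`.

t(3,2)=1.796 V=21.804

span = t_max - t_min = 2.6 - 0.96 = 1.640
L(3,2) = 125, L_eff = 125/255 = 0.490196
t(3,2) = 2.6 - 1.640·0.490196 = 1.796
Σt over all 4·4 pixels = 64128/2125 ≈ 30.1778824
V = pitch²·Σt = 0.85²·64128/2125 = 21.804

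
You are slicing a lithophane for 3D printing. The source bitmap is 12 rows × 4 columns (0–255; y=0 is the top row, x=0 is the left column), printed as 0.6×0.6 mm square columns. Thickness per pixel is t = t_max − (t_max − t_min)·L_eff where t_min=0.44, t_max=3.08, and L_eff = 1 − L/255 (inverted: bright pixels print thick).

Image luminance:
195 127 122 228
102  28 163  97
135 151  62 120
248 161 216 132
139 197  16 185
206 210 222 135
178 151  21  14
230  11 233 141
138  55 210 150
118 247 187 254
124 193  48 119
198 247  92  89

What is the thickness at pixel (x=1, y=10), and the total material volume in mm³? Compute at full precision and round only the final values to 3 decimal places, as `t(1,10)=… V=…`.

t(1,10)=2.438 V=33.860

span = t_max - t_min = 3.08 - 0.44 = 2.640
L(1,10) = 193, L_eff = 1 - 193/255 = 0.243137 (inverted)
t(1,10) = 3.08 - 2.640·0.243137 = 2.438
Σt over all 12·4 pixels = 39974/425 ≈ 94.0564706
V = pitch²·Σt = 0.6²·39974/425 = 33.860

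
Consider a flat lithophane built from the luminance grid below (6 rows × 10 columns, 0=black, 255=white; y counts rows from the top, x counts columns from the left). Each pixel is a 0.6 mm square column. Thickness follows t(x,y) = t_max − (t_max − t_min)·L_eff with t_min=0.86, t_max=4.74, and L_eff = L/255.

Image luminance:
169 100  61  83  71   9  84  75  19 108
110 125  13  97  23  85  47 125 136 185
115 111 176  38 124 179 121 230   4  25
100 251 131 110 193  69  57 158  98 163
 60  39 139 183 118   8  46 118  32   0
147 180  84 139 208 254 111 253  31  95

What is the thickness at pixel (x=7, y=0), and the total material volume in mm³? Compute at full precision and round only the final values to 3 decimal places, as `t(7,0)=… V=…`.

t(7,0)=3.599 V=67.201

span = t_max - t_min = 4.74 - 0.86 = 3.880
L(7,0) = 75, L_eff = 75/255 = 0.294118
t(7,0) = 4.74 - 3.880·0.294118 = 3.599
Σt over all 6·10 pixels = 396673/2125 ≈ 186.6696471
V = pitch²·Σt = 0.6²·396673/2125 = 67.201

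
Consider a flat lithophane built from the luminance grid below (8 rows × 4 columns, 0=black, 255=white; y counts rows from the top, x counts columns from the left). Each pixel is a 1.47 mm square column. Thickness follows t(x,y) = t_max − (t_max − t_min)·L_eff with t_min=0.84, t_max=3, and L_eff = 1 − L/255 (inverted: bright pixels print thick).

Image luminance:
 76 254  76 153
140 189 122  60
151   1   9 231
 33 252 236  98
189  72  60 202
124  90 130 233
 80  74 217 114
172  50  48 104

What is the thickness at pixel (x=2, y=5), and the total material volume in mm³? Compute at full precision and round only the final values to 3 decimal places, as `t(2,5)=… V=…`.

t(2,5)=1.941 V=132.034

span = t_max - t_min = 3 - 0.84 = 2.160
L(2,5) = 130, L_eff = 1 - 130/255 = 0.490196 (inverted)
t(2,5) = 3 - 2.160·0.490196 = 1.941
Σt over all 8·4 pixels = 25968/425 ≈ 61.1011765
V = pitch²·Σt = 1.47²·25968/425 = 132.034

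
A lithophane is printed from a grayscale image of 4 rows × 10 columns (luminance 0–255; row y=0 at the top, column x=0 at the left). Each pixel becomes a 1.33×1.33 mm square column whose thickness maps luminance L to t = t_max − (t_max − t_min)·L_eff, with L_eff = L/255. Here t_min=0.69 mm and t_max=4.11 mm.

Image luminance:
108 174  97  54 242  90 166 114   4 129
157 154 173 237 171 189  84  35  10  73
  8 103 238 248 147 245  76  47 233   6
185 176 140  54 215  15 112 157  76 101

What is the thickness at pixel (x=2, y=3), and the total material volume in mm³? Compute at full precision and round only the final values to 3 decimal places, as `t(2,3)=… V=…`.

span = t_max - t_min = 4.11 - 0.69 = 3.420
L(2,3) = 140, L_eff = 140/255 = 0.549020
t(2,3) = 4.11 - 3.420·0.549020 = 2.232
Σt over all 4·10 pixels = 411249/4250 ≈ 96.7644706
V = pitch²·Σt = 1.33²·411249/4250 = 171.167

t(2,3)=2.232 V=171.167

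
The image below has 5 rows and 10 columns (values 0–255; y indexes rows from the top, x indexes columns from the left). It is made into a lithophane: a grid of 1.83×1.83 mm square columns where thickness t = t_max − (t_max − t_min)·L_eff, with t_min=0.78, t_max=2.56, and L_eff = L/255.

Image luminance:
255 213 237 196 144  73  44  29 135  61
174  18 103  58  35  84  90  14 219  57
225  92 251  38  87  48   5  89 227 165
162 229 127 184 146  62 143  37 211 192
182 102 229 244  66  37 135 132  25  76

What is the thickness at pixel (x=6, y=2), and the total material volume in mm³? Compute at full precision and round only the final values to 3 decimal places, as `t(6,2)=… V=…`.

span = t_max - t_min = 2.56 - 0.78 = 1.780
L(6,2) = 5, L_eff = 5/255 = 0.019608
t(6,2) = 2.56 - 1.780·0.019608 = 2.525
Σt over all 5·10 pixels = 1081357/12750 ≈ 84.8123137
V = pitch²·Σt = 1.83²·1081357/12750 = 284.028

t(6,2)=2.525 V=284.028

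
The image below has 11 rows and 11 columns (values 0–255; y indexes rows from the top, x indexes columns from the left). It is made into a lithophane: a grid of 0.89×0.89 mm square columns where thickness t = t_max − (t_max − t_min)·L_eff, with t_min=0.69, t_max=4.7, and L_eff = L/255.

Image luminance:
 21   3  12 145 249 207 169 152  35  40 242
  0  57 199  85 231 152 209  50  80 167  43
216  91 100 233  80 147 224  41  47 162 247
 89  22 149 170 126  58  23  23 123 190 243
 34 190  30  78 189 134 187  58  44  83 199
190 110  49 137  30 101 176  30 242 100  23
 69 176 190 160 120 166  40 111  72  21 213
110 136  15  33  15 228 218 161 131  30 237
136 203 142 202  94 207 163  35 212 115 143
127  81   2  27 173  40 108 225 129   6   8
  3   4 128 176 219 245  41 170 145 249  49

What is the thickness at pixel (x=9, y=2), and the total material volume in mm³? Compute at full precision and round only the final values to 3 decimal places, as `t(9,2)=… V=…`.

t(9,2)=2.152 V=270.787

span = t_max - t_min = 4.7 - 0.69 = 4.010
L(9,2) = 162, L_eff = 162/255 = 0.635294
t(9,2) = 4.7 - 4.010·0.635294 = 2.152
Σt over all 11·11 pixels = 348697/1020 ≈ 341.8598039
V = pitch²·Σt = 0.89²·348697/1020 = 270.787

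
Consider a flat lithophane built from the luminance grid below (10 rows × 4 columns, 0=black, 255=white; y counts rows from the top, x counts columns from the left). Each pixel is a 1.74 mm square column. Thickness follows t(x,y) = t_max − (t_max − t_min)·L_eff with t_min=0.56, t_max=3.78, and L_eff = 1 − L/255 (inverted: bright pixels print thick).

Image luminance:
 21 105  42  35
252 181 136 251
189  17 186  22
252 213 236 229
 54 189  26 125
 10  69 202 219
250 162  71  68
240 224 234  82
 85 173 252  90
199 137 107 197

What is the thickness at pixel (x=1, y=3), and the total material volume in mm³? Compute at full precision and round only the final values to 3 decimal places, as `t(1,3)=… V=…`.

span = t_max - t_min = 3.78 - 0.56 = 3.220
L(1,3) = 213, L_eff = 1 - 213/255 = 0.164706 (inverted)
t(1,3) = 3.78 - 3.220·0.164706 = 3.250
Σt over all 10·4 pixels = 204092/2125 ≈ 96.0432941
V = pitch²·Σt = 1.74²·204092/2125 = 290.781

t(1,3)=3.250 V=290.781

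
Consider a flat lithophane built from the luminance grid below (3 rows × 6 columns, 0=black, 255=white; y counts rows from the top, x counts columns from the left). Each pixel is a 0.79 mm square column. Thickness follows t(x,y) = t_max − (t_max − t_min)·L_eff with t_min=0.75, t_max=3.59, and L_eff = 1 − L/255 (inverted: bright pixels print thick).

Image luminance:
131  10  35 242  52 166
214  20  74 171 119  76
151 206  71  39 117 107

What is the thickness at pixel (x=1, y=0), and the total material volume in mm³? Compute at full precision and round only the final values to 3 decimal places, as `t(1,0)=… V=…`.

span = t_max - t_min = 3.59 - 0.75 = 2.840
L(1,0) = 10, L_eff = 1 - 10/255 = 0.960784 (inverted)
t(1,0) = 3.59 - 2.840·0.960784 = 0.861
Σt over all 3·6 pixels = 152089/4250 ≈ 35.7856471
V = pitch²·Σt = 0.79²·152089/4250 = 22.334

t(1,0)=0.861 V=22.334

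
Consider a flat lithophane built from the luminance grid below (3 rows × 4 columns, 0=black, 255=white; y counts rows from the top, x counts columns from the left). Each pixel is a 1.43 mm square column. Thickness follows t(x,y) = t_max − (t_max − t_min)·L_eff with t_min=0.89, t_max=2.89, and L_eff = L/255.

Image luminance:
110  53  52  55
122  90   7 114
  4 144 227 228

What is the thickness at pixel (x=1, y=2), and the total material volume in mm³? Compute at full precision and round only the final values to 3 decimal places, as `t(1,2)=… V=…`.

span = t_max - t_min = 2.89 - 0.89 = 2.000
L(1,2) = 144, L_eff = 144/255 = 0.564706
t(1,2) = 2.89 - 2.000·0.564706 = 1.761
Σt over all 3·4 pixels = 10719/425 ≈ 25.2211765
V = pitch²·Σt = 1.43²·10719/425 = 51.575

t(1,2)=1.761 V=51.575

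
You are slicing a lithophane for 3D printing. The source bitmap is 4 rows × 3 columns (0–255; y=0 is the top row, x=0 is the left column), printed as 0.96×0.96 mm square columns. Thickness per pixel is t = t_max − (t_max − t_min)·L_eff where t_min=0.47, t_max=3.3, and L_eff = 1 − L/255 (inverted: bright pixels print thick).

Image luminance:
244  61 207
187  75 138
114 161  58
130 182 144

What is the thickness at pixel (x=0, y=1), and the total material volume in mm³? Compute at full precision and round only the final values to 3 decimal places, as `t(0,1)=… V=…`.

t(0,1)=2.545 V=22.596

span = t_max - t_min = 3.3 - 0.47 = 2.830
L(0,1) = 187, L_eff = 1 - 187/255 = 0.266667 (inverted)
t(0,1) = 3.3 - 2.830·0.266667 = 2.545
Σt over all 4·3 pixels = 208401/8500 ≈ 24.5177647
V = pitch²·Σt = 0.96²·208401/8500 = 22.596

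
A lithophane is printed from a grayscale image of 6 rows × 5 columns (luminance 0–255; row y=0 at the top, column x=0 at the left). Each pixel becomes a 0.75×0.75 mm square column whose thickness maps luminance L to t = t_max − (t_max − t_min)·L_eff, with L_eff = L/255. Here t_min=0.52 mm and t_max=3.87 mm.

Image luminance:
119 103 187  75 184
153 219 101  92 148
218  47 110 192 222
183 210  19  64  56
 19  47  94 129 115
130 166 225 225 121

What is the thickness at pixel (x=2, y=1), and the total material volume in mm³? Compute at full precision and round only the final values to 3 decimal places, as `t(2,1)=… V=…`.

span = t_max - t_min = 3.87 - 0.52 = 3.350
L(2,1) = 101, L_eff = 101/255 = 0.396078
t(2,1) = 3.87 - 3.350·0.396078 = 2.543
Σt over all 6·5 pixels = 325919/5100 ≈ 63.9056863
V = pitch²·Σt = 0.75²·325919/5100 = 35.947

t(2,1)=2.543 V=35.947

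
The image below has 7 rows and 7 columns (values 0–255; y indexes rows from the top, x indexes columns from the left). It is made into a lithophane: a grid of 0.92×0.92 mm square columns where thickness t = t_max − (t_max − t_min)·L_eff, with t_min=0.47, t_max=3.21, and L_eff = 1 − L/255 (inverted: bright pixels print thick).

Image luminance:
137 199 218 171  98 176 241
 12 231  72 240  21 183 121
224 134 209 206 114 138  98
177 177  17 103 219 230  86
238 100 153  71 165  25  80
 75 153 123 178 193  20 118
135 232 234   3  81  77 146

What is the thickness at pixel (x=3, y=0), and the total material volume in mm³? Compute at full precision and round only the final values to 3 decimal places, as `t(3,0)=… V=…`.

t(3,0)=2.307 V=81.809

span = t_max - t_min = 3.21 - 0.47 = 2.740
L(3,0) = 171, L_eff = 1 - 171/255 = 0.329412 (inverted)
t(3,0) = 3.21 - 2.740·0.329412 = 2.307
Σt over all 7·7 pixels = 821571/8500 ≈ 96.6554118
V = pitch²·Σt = 0.92²·821571/8500 = 81.809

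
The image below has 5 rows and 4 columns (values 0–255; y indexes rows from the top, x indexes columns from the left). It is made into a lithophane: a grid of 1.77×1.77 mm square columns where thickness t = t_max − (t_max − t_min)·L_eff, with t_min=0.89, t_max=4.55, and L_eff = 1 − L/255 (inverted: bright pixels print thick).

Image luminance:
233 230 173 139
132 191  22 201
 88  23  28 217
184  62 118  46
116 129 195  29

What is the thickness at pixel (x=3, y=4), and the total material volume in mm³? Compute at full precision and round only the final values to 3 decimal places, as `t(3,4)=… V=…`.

span = t_max - t_min = 4.55 - 0.89 = 3.660
L(3,4) = 29, L_eff = 1 - 29/255 = 0.886275 (inverted)
t(3,4) = 4.55 - 3.660·0.886275 = 1.306
Σt over all 5·4 pixels = 115783/2125 ≈ 54.4861176
V = pitch²·Σt = 1.77²·115783/2125 = 170.700

t(3,4)=1.306 V=170.700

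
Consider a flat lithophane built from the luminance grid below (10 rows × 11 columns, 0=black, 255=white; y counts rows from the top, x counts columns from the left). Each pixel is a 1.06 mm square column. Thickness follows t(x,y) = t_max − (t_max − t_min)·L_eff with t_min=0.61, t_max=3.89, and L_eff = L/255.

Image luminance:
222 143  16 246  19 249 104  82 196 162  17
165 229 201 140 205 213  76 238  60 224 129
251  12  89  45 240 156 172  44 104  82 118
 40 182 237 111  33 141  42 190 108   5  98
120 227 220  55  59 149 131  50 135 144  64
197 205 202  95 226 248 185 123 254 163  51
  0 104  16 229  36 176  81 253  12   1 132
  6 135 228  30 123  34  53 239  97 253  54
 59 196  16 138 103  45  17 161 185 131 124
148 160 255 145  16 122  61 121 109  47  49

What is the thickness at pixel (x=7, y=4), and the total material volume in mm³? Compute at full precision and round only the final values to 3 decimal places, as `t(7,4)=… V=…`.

span = t_max - t_min = 3.89 - 0.61 = 3.280
L(7,4) = 50, L_eff = 50/255 = 0.196078
t(7,4) = 3.89 - 3.280·0.196078 = 3.247
Σt over all 10·11 pixels = 1062043/4250 ≈ 249.8924706
V = pitch²·Σt = 1.06²·1062043/4250 = 280.779

t(7,4)=3.247 V=280.779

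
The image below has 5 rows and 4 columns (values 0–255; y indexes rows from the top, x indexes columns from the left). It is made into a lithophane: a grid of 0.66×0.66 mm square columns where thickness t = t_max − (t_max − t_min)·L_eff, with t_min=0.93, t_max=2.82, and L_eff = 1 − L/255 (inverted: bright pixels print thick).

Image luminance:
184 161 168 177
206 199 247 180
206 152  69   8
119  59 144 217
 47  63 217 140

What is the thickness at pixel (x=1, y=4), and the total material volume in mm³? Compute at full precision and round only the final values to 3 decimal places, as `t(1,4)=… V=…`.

span = t_max - t_min = 2.82 - 0.93 = 1.890
L(1,4) = 63, L_eff = 1 - 63/255 = 0.752941 (inverted)
t(1,4) = 2.82 - 1.890·0.752941 = 1.397
Σt over all 5·4 pixels = 344769/8500 ≈ 40.5610588
V = pitch²·Σt = 0.66²·344769/8500 = 17.668

t(1,4)=1.397 V=17.668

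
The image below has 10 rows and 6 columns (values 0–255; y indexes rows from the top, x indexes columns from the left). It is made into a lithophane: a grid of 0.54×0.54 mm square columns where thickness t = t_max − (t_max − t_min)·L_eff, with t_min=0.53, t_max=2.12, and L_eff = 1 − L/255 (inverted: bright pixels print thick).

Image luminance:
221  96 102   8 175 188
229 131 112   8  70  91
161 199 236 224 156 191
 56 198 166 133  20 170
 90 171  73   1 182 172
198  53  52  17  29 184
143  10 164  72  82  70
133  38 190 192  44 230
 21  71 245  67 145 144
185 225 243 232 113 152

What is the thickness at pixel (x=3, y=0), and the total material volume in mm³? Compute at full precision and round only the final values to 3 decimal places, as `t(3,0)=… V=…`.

t(3,0)=0.580 V=23.408

span = t_max - t_min = 2.12 - 0.53 = 1.590
L(3,0) = 8, L_eff = 1 - 8/255 = 0.968627 (inverted)
t(3,0) = 2.12 - 1.590·0.968627 = 0.580
Σt over all 10·6 pixels = 341161/4250 ≈ 80.2731765
V = pitch²·Σt = 0.54²·341161/4250 = 23.408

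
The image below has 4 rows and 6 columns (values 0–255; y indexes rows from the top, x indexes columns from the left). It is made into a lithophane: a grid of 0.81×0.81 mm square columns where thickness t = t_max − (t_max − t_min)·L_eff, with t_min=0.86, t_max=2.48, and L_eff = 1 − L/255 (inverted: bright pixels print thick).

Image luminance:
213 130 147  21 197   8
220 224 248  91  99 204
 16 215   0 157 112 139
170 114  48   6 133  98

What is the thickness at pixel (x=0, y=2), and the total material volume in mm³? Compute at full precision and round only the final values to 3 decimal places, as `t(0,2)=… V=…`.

t(0,2)=0.962 V=26.088

span = t_max - t_min = 2.48 - 0.86 = 1.620
L(0,2) = 16, L_eff = 1 - 16/255 = 0.937255 (inverted)
t(0,2) = 2.48 - 1.620·0.937255 = 0.962
Σt over all 4·6 pixels = 16899/425 ≈ 39.7623529
V = pitch²·Σt = 0.81²·16899/425 = 26.088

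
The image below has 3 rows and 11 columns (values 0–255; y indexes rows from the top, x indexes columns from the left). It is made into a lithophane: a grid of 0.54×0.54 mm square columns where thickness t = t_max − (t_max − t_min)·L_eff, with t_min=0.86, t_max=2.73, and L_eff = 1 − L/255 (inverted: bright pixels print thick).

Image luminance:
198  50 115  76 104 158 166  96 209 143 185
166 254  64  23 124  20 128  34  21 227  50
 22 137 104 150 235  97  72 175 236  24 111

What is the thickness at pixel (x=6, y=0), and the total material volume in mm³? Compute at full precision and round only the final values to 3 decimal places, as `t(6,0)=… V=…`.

span = t_max - t_min = 2.73 - 0.86 = 1.870
L(6,0) = 166, L_eff = 1 - 166/255 = 0.349020 (inverted)
t(6,0) = 2.73 - 1.870·0.349020 = 2.077
Σt over all 3·11 pixels = 21571/375 ≈ 57.5226667
V = pitch²·Σt = 0.54²·21571/375 = 16.774

t(6,0)=2.077 V=16.774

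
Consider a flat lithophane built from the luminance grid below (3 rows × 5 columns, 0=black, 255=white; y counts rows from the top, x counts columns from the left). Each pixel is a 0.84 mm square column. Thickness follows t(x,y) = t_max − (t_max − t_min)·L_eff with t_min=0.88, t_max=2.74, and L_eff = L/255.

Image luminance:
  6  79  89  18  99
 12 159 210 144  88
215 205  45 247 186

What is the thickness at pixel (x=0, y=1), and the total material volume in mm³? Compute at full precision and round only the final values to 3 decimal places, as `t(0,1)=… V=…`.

span = t_max - t_min = 2.74 - 0.88 = 1.860
L(0,1) = 12, L_eff = 12/255 = 0.047059
t(0,1) = 2.74 - 1.860·0.047059 = 2.652
Σt over all 3·5 pixels = 27.956
V = pitch²·Σt = 0.84²·27.956 = 19.726

t(0,1)=2.652 V=19.726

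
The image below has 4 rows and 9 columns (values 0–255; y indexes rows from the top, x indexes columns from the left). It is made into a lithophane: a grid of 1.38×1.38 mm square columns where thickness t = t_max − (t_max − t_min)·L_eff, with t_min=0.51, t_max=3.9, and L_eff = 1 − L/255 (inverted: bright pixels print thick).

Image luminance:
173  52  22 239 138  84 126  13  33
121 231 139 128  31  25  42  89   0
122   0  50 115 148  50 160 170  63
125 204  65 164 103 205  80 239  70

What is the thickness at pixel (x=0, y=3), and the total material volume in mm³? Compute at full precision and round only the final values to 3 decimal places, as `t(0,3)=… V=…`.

span = t_max - t_min = 3.9 - 0.51 = 3.390
L(0,3) = 125, L_eff = 1 - 125/255 = 0.509804 (inverted)
t(0,3) = 3.9 - 3.390·0.509804 = 2.172
Σt over all 4·9 pixels = 587607/8500 ≈ 69.1302353
V = pitch²·Σt = 1.38²·587607/8500 = 131.652

t(0,3)=2.172 V=131.652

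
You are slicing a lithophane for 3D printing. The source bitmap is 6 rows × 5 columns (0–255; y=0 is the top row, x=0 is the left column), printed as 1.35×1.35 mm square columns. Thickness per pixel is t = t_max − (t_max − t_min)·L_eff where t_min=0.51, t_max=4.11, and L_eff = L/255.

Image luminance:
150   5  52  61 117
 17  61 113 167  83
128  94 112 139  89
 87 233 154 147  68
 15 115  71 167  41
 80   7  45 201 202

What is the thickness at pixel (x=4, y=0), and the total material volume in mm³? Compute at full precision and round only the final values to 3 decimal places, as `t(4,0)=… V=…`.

span = t_max - t_min = 4.11 - 0.51 = 3.600
L(4,0) = 117, L_eff = 117/255 = 0.458824
t(4,0) = 4.11 - 3.600·0.458824 = 2.458
Σt over all 6·5 pixels = 68553/850 ≈ 80.6505882
V = pitch²·Σt = 1.35²·68553/850 = 146.986

t(4,0)=2.458 V=146.986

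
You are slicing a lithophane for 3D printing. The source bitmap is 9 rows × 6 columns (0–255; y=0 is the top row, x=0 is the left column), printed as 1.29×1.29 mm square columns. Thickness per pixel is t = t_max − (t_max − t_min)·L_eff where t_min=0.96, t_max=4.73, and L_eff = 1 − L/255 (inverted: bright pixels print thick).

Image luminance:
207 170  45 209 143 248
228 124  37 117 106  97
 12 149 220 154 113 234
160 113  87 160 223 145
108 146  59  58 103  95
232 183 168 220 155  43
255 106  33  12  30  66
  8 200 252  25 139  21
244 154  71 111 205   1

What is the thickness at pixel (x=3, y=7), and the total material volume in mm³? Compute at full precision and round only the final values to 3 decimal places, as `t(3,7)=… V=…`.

t(3,7)=1.330 V=258.583

span = t_max - t_min = 4.73 - 0.96 = 3.770
L(3,7) = 25, L_eff = 1 - 25/255 = 0.901961 (inverted)
t(3,7) = 4.73 - 3.770·0.901961 = 1.330
Σt over all 9·6 pixels = 58271/375 ≈ 155.3893333
V = pitch²·Σt = 1.29²·58271/375 = 258.583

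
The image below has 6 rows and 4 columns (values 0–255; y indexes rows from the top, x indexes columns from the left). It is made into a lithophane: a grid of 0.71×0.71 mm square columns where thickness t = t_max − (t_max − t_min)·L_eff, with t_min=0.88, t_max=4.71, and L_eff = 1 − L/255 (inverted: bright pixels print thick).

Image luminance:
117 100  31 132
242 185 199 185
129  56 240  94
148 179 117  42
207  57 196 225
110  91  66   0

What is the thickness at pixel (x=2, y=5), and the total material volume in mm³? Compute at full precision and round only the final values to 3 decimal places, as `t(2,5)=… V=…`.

span = t_max - t_min = 4.71 - 0.88 = 3.830
L(2,5) = 66, L_eff = 1 - 66/255 = 0.741176 (inverted)
t(2,5) = 4.71 - 3.830·0.741176 = 1.871
Σt over all 6·4 pixels = 436061/6375 ≈ 68.4017255
V = pitch²·Σt = 0.71²·436061/6375 = 34.481

t(2,5)=1.871 V=34.481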